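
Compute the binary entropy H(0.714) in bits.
0.8635 bits

The binary entropy function is:
H(p) = -p log(p) - (1-p) log(1-p)

H(0.714) = -0.714 × log_2(0.714) - 0.286 × log_2(0.286)
H(0.714) = 0.8635 bits

Note: Binary entropy is maximized at p=0.5 (H=1 bit) and minimized at p=0 or p=1 (H=0).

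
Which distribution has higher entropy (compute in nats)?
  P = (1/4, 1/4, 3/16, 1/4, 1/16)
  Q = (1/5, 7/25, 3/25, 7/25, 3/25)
Q

Computing entropies in nats:
H(P) = 1.5269
H(Q) = 1.5436

Distribution Q has higher entropy.

Intuition: The distribution closer to uniform (more spread out) has higher entropy.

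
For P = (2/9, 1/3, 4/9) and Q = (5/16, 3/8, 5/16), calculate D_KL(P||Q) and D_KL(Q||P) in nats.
D_KL(P||Q) = 0.0415, D_KL(Q||P) = 0.0406

KL divergence is not symmetric: D_KL(P||Q) ≠ D_KL(Q||P) in general.

D_KL(P||Q) = 0.0415 nats
D_KL(Q||P) = 0.0406 nats

No, they are not equal!

This asymmetry is why KL divergence is not a true distance metric.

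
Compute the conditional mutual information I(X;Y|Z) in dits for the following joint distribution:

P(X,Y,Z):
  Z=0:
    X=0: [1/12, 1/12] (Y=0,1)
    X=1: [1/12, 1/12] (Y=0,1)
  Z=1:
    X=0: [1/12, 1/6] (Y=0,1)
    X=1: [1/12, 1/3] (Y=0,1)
0.0032 dits

Conditional mutual information: I(X;Y|Z) = H(X|Z) + H(Y|Z) - H(X,Y|Z)

H(Z) = 0.2764
H(X,Z) = 0.5683 → H(X|Z) = 0.2919
H(Y,Z) = 0.5396 → H(Y|Z) = 0.2632
H(X,Y,Z) = 0.8283 → H(X,Y|Z) = 0.5519

I(X;Y|Z) = 0.2919 + 0.2632 - 0.5519 = 0.0032 dits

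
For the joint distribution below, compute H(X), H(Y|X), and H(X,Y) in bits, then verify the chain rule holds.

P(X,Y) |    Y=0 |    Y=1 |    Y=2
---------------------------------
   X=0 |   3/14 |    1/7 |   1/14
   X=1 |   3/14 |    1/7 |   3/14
H(X,Y) = 2.5027, H(X) = 0.9852, H(Y|X) = 1.5175 (all in bits)

Chain rule: H(X,Y) = H(X) + H(Y|X)

Left side — joint entropy directly:
H(X,Y) = -Σ p(x,y) log p(x,y) = 2.5027 bits

Right side — compute H(Y|X) from the conditional distributions:
P(X) = (3/7, 4/7), so H(X) = 0.9852 bits
H(Y|X) = Σ_x P(X=x) · H(Y|X=x):
  P(Y|X=0) = (1/2, 1/3, 1/6), H(Y|X=0) = 1.4591, weight P(X=0) = 3/7
  P(Y|X=1) = (3/8, 1/4, 3/8), H(Y|X=1) = 1.5613, weight P(X=1) = 4/7
H(Y|X) = 1.5175 bits

H(X) + H(Y|X) = 0.9852 + 1.5175 = 2.5027 bits

Both sides equal 2.5027 bits. ✓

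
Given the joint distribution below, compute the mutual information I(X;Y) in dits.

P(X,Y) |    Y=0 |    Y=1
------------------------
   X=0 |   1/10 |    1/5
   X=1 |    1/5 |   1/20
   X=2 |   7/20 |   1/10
0.0404 dits

Mutual information: I(X;Y) = H(X) + H(Y) - H(X,Y)

Marginals:
P(X) = (3/10, 1/4, 9/20), H(X) = 0.4634 dits
P(Y) = (13/20, 7/20), H(Y) = 0.2812 dits

Joint entropy: H(X,Y) = 0.7042 dits

I(X;Y) = 0.4634 + 0.2812 - 0.7042 = 0.0404 dits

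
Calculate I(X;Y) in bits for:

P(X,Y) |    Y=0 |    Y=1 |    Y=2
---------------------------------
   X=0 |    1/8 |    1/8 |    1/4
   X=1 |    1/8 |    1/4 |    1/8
0.0613 bits

Mutual information: I(X;Y) = H(X) + H(Y) - H(X,Y)

Marginals:
P(X) = (1/2, 1/2), H(X) = 1.0000 bits
P(Y) = (1/4, 3/8, 3/8), H(Y) = 1.5613 bits

Joint entropy: H(X,Y) = 2.5000 bits

I(X;Y) = 1.0000 + 1.5613 - 2.5000 = 0.0613 bits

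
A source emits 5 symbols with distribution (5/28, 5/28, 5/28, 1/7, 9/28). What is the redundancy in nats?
0.0437 nats

Redundancy measures how far a source is from maximum entropy:
R = H_max - H(X)

Maximum entropy for 5 symbols: H_max = log_e(5) = 1.6094 nats
Actual entropy: H(X) = 1.5657 nats
Redundancy: R = 1.6094 - 1.5657 = 0.0437 nats

This redundancy represents potential for compression: the source could be compressed by 0.0437 nats per symbol.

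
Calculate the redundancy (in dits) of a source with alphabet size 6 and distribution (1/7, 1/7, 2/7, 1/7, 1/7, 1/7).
0.0191 dits

Redundancy measures how far a source is from maximum entropy:
R = H_max - H(X)

Maximum entropy for 6 symbols: H_max = log_10(6) = 0.7782 dits
Actual entropy: H(X) = 0.7591 dits
Redundancy: R = 0.7782 - 0.7591 = 0.0191 dits

This redundancy represents potential for compression: the source could be compressed by 0.0191 dits per symbol.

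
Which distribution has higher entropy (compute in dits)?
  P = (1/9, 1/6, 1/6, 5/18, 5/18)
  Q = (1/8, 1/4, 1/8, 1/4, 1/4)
Q

Computing entropies in dits:
H(P) = 0.6745
H(Q) = 0.6773

Distribution Q has higher entropy.

Intuition: The distribution closer to uniform (more spread out) has higher entropy.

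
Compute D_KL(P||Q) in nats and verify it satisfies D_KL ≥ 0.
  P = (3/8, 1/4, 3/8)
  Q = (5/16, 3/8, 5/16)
0.0354 nats

KL divergence satisfies the Gibbs inequality: D_KL(P||Q) ≥ 0 for all distributions P, Q.

D_KL(P||Q) = Σ p(x) log(p(x)/q(x))
Term by term:
  x=0: 3/8 × log_e[(3/8)/(5/16)] = 0.0684
  x=1: 1/4 × log_e[(1/4)/(3/8)] = -0.1014
  x=2: 3/8 × log_e[(3/8)/(5/16)] = 0.0684
D_KL(P||Q) = 0.0354 nats

D_KL(P||Q) = 0.0354 ≥ 0 ✓

This non-negativity is a fundamental property: relative entropy cannot be negative because it measures how different Q is from P.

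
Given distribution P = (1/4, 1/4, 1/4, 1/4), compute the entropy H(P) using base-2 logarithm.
2.0000 bits

Shannon entropy is H(X) = -Σ p(x) log p(x).

For P = (1/4, 1/4, 1/4, 1/4):
H = -1/4 × log_2(1/4) -1/4 × log_2(1/4) -1/4 × log_2(1/4) -1/4 × log_2(1/4)
H = 2.0000 bits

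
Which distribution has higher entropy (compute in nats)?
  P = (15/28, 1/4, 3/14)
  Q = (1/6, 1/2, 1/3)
Q

Computing entropies in nats:
H(P) = 1.0110
H(Q) = 1.0114

Distribution Q has higher entropy.

Intuition: The distribution closer to uniform (more spread out) has higher entropy.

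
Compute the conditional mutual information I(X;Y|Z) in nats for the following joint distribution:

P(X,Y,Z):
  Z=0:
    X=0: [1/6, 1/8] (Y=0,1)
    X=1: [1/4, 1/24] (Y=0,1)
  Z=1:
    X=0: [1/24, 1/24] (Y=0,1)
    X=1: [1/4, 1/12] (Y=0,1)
0.0395 nats

Conditional mutual information: I(X;Y|Z) = H(X|Z) + H(Y|Z) - H(X,Y|Z)

H(Z) = 0.6792
H(X,Z) = 1.2920 → H(X|Z) = 0.6128
H(Y,Z) = 1.2827 → H(Y|Z) = 0.6035
H(X,Y,Z) = 1.8560 → H(X,Y|Z) = 1.1768

I(X;Y|Z) = 0.6128 + 0.6035 - 1.1768 = 0.0395 nats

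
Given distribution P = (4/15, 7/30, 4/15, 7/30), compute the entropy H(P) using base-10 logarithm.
0.6011 dits

Shannon entropy is H(X) = -Σ p(x) log p(x).

For P = (4/15, 7/30, 4/15, 7/30):
H = -4/15 × log_10(4/15) -7/30 × log_10(7/30) -4/15 × log_10(4/15) -7/30 × log_10(7/30)
H = 0.6011 dits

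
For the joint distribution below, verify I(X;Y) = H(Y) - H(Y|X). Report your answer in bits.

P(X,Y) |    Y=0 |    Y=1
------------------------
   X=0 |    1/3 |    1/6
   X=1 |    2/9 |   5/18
I(X;Y) = 0.0364 bits

Mutual information has multiple equivalent forms:
- I(X;Y) = H(X) - H(X|Y)
- I(X;Y) = H(Y) - H(Y|X)
- I(X;Y) = H(X) + H(Y) - H(X,Y)

Computing all quantities:
H(X) = 1.0000, H(Y) = 0.9911, H(X,Y) = 1.9547
H(X|Y) = 0.9636, H(Y|X) = 0.9547

Verification:
H(X) - H(X|Y) = 1.0000 - 0.9636 = 0.0364
H(Y) - H(Y|X) = 0.9911 - 0.9547 = 0.0364
H(X) + H(Y) - H(X,Y) = 1.0000 + 0.9911 - 1.9547 = 0.0364

All forms give I(X;Y) = 0.0364 bits. ✓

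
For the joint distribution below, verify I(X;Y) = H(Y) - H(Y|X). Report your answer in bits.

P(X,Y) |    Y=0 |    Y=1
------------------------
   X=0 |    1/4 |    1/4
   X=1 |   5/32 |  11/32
I(X;Y) = 0.0265 bits

Mutual information has multiple equivalent forms:
- I(X;Y) = H(X) - H(X|Y)
- I(X;Y) = H(Y) - H(Y|X)
- I(X;Y) = H(X) + H(Y) - H(X,Y)

Computing all quantities:
H(X) = 1.0000, H(Y) = 0.9745, H(X,Y) = 1.9480
H(X|Y) = 0.9735, H(Y|X) = 0.9480

Verification:
H(X) - H(X|Y) = 1.0000 - 0.9735 = 0.0265
H(Y) - H(Y|X) = 0.9745 - 0.9480 = 0.0265
H(X) + H(Y) - H(X,Y) = 1.0000 + 0.9745 - 1.9480 = 0.0265

All forms give I(X;Y) = 0.0265 bits. ✓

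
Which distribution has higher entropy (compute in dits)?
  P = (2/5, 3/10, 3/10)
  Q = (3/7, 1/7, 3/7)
P

Computing entropies in dits:
H(P) = 0.4729
H(Q) = 0.4361

Distribution P has higher entropy.

Intuition: The distribution closer to uniform (more spread out) has higher entropy.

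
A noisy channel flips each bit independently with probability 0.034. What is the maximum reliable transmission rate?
0.7859 bits

For a binary symmetric channel (BSC) with error probability p:
Capacity C = 1 - H(p) bits per symbol

where H(p) = -p log₂(p) - (1-p) log₂(1-p) is the binary entropy function.

H(0.034) = 0.2141 bits
C = 1 - 0.2141 = 0.7859 bits per symbol

This means we can reliably transmit up to 0.7859 bits of information per channel use.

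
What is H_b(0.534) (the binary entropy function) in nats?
0.6908 nats

The binary entropy function is:
H(p) = -p log(p) - (1-p) log(1-p)

H(0.534) = -0.534 × log_e(0.534) - 0.466 × log_e(0.466)
H(0.534) = 0.6908 nats

Note: Binary entropy is maximized at p=0.5 (H=1 bit) and minimized at p=0 or p=1 (H=0).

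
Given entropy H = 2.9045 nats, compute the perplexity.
18.2561

Perplexity is e^H (or exp(H) for natural log).

H = 2.9045 nats
Perplexity = e^2.9045 = 18.2561

Interpretation: The model's uncertainty is equivalent to choosing uniformly among 18.3 options.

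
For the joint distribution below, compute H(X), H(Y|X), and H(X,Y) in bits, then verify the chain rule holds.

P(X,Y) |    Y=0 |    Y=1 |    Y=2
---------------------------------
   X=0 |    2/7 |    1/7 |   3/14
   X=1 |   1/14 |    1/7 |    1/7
H(X,Y) = 2.4677, H(X) = 0.9403, H(Y|X) = 1.5274 (all in bits)

Chain rule: H(X,Y) = H(X) + H(Y|X)

Left side — joint entropy directly:
H(X,Y) = -Σ p(x,y) log p(x,y) = 2.4677 bits

Right side — compute H(Y|X) from the conditional distributions:
P(X) = (9/14, 5/14), so H(X) = 0.9403 bits
H(Y|X) = Σ_x P(X=x) · H(Y|X=x):
  P(Y|X=0) = (4/9, 2/9, 1/3), H(Y|X=0) = 1.5305, weight P(X=0) = 9/14
  P(Y|X=1) = (1/5, 2/5, 2/5), H(Y|X=1) = 1.5219, weight P(X=1) = 5/14
H(Y|X) = 1.5274 bits

H(X) + H(Y|X) = 0.9403 + 1.5274 = 2.4677 bits

Both sides equal 2.4677 bits. ✓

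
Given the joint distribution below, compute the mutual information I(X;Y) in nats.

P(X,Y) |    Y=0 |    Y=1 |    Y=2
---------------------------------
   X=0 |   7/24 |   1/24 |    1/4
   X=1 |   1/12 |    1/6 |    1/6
0.0959 nats

Mutual information: I(X;Y) = H(X) + H(Y) - H(X,Y)

Marginals:
P(X) = (7/12, 5/12), H(X) = 0.6792 nats
P(Y) = (3/8, 5/24, 5/12), H(Y) = 1.0594 nats

Joint entropy: H(X,Y) = 1.6427 nats

I(X;Y) = 0.6792 + 1.0594 - 1.6427 = 0.0959 nats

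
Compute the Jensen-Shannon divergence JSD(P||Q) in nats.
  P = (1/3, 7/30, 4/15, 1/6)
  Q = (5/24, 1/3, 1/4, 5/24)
0.0130 nats

Jensen-Shannon divergence is:
JSD(P||Q) = 0.5 × D_KL(P||M) + 0.5 × D_KL(Q||M)
where M = 0.5 × (P + Q) is the mixture distribution.

M = 0.5 × (1/3, 7/30, 4/15, 1/6) + 0.5 × (5/24, 1/3, 1/4, 5/24) = (0.270833, 0.283333, 0.258333, 3/16)

D_KL(P||M) = 0.0127 nats
D_KL(Q||M) = 0.0133 nats

JSD(P||Q) = 0.5 × 0.0127 + 0.5 × 0.0133 = 0.0130 nats

Unlike KL divergence, JSD is symmetric and bounded: 0 ≤ JSD ≤ log(2).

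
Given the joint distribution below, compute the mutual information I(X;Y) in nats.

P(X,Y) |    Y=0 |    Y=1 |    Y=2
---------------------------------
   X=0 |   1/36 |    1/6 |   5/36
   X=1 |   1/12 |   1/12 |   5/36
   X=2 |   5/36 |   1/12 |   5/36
0.0577 nats

Mutual information: I(X;Y) = H(X) + H(Y) - H(X,Y)

Marginals:
P(X) = (1/3, 11/36, 13/36), H(X) = 1.0963 nats
P(Y) = (1/4, 1/3, 5/12), H(Y) = 1.0776 nats

Joint entropy: H(X,Y) = 2.1161 nats

I(X;Y) = 1.0963 + 1.0776 - 2.1161 = 0.0577 nats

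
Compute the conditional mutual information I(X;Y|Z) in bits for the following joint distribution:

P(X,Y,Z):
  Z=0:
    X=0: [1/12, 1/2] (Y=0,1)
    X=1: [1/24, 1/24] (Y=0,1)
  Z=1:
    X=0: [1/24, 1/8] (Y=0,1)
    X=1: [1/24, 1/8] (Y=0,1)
0.0357 bits

Conditional mutual information: I(X;Y|Z) = H(X|Z) + H(Y|Z) - H(X,Y|Z)

H(Z) = 0.9183
H(X,Z) = 1.6140 → H(X|Z) = 0.6957
H(Y,Z) = 1.6529 → H(Y|Z) = 0.7346
H(X,Y,Z) = 2.3129 → H(X,Y|Z) = 1.3946

I(X;Y|Z) = 0.6957 + 0.7346 - 1.3946 = 0.0357 bits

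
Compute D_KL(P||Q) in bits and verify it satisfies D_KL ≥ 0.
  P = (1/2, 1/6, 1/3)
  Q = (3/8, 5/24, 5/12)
0.0466 bits

KL divergence satisfies the Gibbs inequality: D_KL(P||Q) ≥ 0 for all distributions P, Q.

D_KL(P||Q) = Σ p(x) log(p(x)/q(x))
Term by term:
  x=0: 1/2 × log_2[(1/2)/(3/8)] = 0.2075
  x=1: 1/6 × log_2[(1/6)/(5/24)] = -0.0537
  x=2: 1/3 × log_2[(1/3)/(5/12)] = -0.1073
D_KL(P||Q) = 0.0466 bits

D_KL(P||Q) = 0.0466 ≥ 0 ✓

This non-negativity is a fundamental property: relative entropy cannot be negative because it measures how different Q is from P.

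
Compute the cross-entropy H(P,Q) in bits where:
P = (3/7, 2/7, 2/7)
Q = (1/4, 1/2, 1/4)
1.7143 bits

Cross-entropy: H(P,Q) = -Σ p(x) log q(x)

Alternatively: H(P,Q) = H(P) + D_KL(P||Q)
H(P) = 1.5567 bits
D_KL(P||Q) = 0.1576 bits

H(P,Q) = 1.5567 + 0.1576 = 1.7143 bits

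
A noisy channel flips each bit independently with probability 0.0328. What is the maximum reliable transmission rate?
0.7918 bits

For a binary symmetric channel (BSC) with error probability p:
Capacity C = 1 - H(p) bits per symbol

where H(p) = -p log₂(p) - (1-p) log₂(1-p) is the binary entropy function.

H(0.0328) = 0.2082 bits
C = 1 - 0.2082 = 0.7918 bits per symbol

This means we can reliably transmit up to 0.7918 bits of information per channel use.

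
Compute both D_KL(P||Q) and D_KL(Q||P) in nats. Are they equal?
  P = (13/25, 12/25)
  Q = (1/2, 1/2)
D_KL(P||Q) = 0.0008, D_KL(Q||P) = 0.0008

KL divergence is not symmetric: D_KL(P||Q) ≠ D_KL(Q||P) in general.

D_KL(P||Q) = 0.0008 nats
D_KL(Q||P) = 0.0008 nats

In this case they happen to be equal (to 4 decimal places).

This asymmetry is why KL divergence is not a true distance metric.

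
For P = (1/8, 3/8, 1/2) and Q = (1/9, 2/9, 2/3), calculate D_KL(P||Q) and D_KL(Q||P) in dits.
D_KL(P||Q) = 0.0291, D_KL(Q||P) = 0.0271

KL divergence is not symmetric: D_KL(P||Q) ≠ D_KL(Q||P) in general.

D_KL(P||Q) = 0.0291 dits
D_KL(Q||P) = 0.0271 dits

No, they are not equal!

This asymmetry is why KL divergence is not a true distance metric.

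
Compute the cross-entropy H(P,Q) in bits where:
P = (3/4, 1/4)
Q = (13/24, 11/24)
0.9448 bits

Cross-entropy: H(P,Q) = -Σ p(x) log q(x)

Alternatively: H(P,Q) = H(P) + D_KL(P||Q)
H(P) = 0.8113 bits
D_KL(P||Q) = 0.1335 bits

H(P,Q) = 0.8113 + 0.1335 = 0.9448 bits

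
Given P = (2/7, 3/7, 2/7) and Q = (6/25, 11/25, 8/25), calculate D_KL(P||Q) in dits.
0.0027 dits

KL divergence: D_KL(P||Q) = Σ p(x) log(p(x)/q(x))

Computing term by term:
  x=0: 2/7 × log_10[(2/7)/(6/25)] = 2/7 × 0.0757 = 0.0216
  x=1: 3/7 × log_10[(3/7)/(11/25)] = 3/7 × -0.0114 = -0.0049
  x=2: 2/7 × log_10[(2/7)/(8/25)] = 2/7 × -0.0492 = -0.0141

D_KL(P||Q) = 0.0027 dits

Note: KL divergence is always non-negative and equals 0 iff P = Q.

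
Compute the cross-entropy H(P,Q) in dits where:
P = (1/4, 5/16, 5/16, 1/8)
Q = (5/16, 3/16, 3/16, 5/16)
0.6438 dits

Cross-entropy: H(P,Q) = -Σ p(x) log q(x)

Alternatively: H(P,Q) = H(P) + D_KL(P||Q)
H(P) = 0.5791 dits
D_KL(P||Q) = 0.0647 dits

H(P,Q) = 0.5791 + 0.0647 = 0.6438 dits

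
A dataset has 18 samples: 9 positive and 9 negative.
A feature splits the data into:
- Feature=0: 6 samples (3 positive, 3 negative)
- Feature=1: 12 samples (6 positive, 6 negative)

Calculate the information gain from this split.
0.0000 bits

Information Gain = H(Y) - H(Y|Feature)

Before split:
P(positive) = 9/18 = 0.5000
H(Y) = 1.0000 bits

After split:
Feature=0: H = 1.0000 bits (weight = 6/18)
Feature=1: H = 1.0000 bits (weight = 12/18)
H(Y|Feature) = (6/18)×1.0000 + (12/18)×1.0000 = 1.0000 bits

Information Gain = 1.0000 - 1.0000 = 0.0000 bits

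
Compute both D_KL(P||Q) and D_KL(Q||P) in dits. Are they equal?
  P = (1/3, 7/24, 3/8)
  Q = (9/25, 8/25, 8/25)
D_KL(P||Q) = 0.0029, D_KL(Q||P) = 0.0029

KL divergence is not symmetric: D_KL(P||Q) ≠ D_KL(Q||P) in general.

D_KL(P||Q) = 0.0029 dits
D_KL(Q||P) = 0.0029 dits

In this case they happen to be equal (to 4 decimal places).

This asymmetry is why KL divergence is not a true distance metric.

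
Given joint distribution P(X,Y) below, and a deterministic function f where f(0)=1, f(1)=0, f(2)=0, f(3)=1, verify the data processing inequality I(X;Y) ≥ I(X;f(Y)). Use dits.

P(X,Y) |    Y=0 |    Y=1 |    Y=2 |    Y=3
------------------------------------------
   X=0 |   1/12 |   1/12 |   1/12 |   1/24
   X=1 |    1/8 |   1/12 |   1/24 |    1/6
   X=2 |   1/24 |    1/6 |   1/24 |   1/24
I(X;Y) = 0.0408, I(X;f(Y)) = 0.0282, inequality holds: 0.0408 ≥ 0.0282

Data Processing Inequality: For any Markov chain X → Y → Z, we have I(X;Y) ≥ I(X;Z).

Here Z = f(Y) is a deterministic function of Y, forming X → Y → Z.

Original I(X;Y) = 0.0408 dits

After applying f:
P(X,Z) where Z=f(Y):
- P(X,Z=0) = P(X,Y=1) + P(X,Y=2)
- P(X,Z=1) = P(X,Y=0) + P(X,Y=3)

I(X;Z) = I(X;f(Y)) = 0.0282 dits

Verification: 0.0408 ≥ 0.0282 ✓

Information cannot be created by processing; the function f can only lose information about X.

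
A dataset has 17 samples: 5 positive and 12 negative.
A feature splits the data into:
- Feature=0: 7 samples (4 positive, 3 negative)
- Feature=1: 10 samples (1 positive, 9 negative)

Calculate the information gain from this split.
0.1924 bits

Information Gain = H(Y) - H(Y|Feature)

Before split:
P(positive) = 5/17 = 0.2941
H(Y) = 0.8740 bits

After split:
Feature=0: H = 0.9852 bits (weight = 7/17)
Feature=1: H = 0.4690 bits (weight = 10/17)
H(Y|Feature) = (7/17)×0.9852 + (10/17)×0.4690 = 0.6816 bits

Information Gain = 0.8740 - 0.6816 = 0.1924 bits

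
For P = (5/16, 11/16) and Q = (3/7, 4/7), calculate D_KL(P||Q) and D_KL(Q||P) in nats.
D_KL(P||Q) = 0.0284, D_KL(Q||P) = 0.0297

KL divergence is not symmetric: D_KL(P||Q) ≠ D_KL(Q||P) in general.

D_KL(P||Q) = 0.0284 nats
D_KL(Q||P) = 0.0297 nats

No, they are not equal!

This asymmetry is why KL divergence is not a true distance metric.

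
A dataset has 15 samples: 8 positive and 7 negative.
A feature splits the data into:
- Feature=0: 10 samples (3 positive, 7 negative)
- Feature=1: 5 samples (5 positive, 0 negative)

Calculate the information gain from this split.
0.4093 bits

Information Gain = H(Y) - H(Y|Feature)

Before split:
P(positive) = 8/15 = 0.5333
H(Y) = 0.9968 bits

After split:
Feature=0: H = 0.8813 bits (weight = 10/15)
Feature=1: H = 0.0000 bits (weight = 5/15)
H(Y|Feature) = (10/15)×0.8813 + (5/15)×0.0000 = 0.5875 bits

Information Gain = 0.9968 - 0.5875 = 0.4093 bits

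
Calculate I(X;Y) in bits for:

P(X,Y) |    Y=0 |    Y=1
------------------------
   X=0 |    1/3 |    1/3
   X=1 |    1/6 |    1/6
0.0000 bits

Mutual information: I(X;Y) = H(X) + H(Y) - H(X,Y)

Marginals:
P(X) = (2/3, 1/3), H(X) = 0.9183 bits
P(Y) = (1/2, 1/2), H(Y) = 1.0000 bits

Joint entropy: H(X,Y) = 1.9183 bits

I(X;Y) = 0.9183 + 1.0000 - 1.9183 = 0.0000 bits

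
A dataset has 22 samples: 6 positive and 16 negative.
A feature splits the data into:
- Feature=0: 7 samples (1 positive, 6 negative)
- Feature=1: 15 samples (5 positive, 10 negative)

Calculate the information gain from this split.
0.0310 bits

Information Gain = H(Y) - H(Y|Feature)

Before split:
P(positive) = 6/22 = 0.2727
H(Y) = 0.8454 bits

After split:
Feature=0: H = 0.5917 bits (weight = 7/22)
Feature=1: H = 0.9183 bits (weight = 15/22)
H(Y|Feature) = (7/22)×0.5917 + (15/22)×0.9183 = 0.8144 bits

Information Gain = 0.8454 - 0.8144 = 0.0310 bits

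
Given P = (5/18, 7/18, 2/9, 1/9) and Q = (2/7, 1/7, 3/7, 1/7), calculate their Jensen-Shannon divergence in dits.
0.0205 dits

Jensen-Shannon divergence is:
JSD(P||Q) = 0.5 × D_KL(P||M) + 0.5 × D_KL(Q||M)
where M = 0.5 × (P + Q) is the mixture distribution.

M = 0.5 × (5/18, 7/18, 2/9, 1/9) + 0.5 × (2/7, 1/7, 3/7, 1/7) = (0.281746, 0.265873, 0.325397, 0.126984)

D_KL(P||M) = 0.0193 dits
D_KL(Q||M) = 0.0218 dits

JSD(P||Q) = 0.5 × 0.0193 + 0.5 × 0.0218 = 0.0205 dits

Unlike KL divergence, JSD is symmetric and bounded: 0 ≤ JSD ≤ log(2).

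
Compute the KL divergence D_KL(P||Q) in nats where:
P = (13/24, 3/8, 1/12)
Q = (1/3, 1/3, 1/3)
0.1916 nats

KL divergence: D_KL(P||Q) = Σ p(x) log(p(x)/q(x))

Computing term by term:
  x=0: 13/24 × log_e[(13/24)/(1/3)] = 13/24 × 0.4855 = 0.2630
  x=1: 3/8 × log_e[(3/8)/(1/3)] = 3/8 × 0.1178 = 0.0442
  x=2: 1/12 × log_e[(1/12)/(1/3)] = 1/12 × -1.3863 = -0.1155

D_KL(P||Q) = 0.1916 nats

Note: KL divergence is always non-negative and equals 0 iff P = Q.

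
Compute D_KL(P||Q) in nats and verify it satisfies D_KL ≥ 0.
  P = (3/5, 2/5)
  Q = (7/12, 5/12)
0.0006 nats

KL divergence satisfies the Gibbs inequality: D_KL(P||Q) ≥ 0 for all distributions P, Q.

D_KL(P||Q) = Σ p(x) log(p(x)/q(x))
Term by term:
  x=0: 3/5 × log_e[(3/5)/(7/12)] = 0.0169
  x=1: 2/5 × log_e[(2/5)/(5/12)] = -0.0163
D_KL(P||Q) = 0.0006 nats

D_KL(P||Q) = 0.0006 ≥ 0 ✓

This non-negativity is a fundamental property: relative entropy cannot be negative because it measures how different Q is from P.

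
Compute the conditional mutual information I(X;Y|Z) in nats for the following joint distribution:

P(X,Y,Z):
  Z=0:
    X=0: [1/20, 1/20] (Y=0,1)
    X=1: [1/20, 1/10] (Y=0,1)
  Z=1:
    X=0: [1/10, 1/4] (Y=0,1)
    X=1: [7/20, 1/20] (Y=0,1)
0.1481 nats

Conditional mutual information: I(X;Y|Z) = H(X|Z) + H(Y|Z) - H(X,Y|Z)

H(Z) = 0.5623
H(X,Z) = 1.2488 → H(X|Z) = 0.6864
H(Y,Z) = 1.2353 → H(Y|Z) = 0.6730
H(X,Y,Z) = 1.7737 → H(X,Y|Z) = 1.2113

I(X;Y|Z) = 0.6864 + 0.6730 - 1.2113 = 0.1481 nats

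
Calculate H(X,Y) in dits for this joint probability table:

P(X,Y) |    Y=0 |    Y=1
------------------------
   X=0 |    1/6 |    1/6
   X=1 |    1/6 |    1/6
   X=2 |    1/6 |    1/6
0.7782 dits

Joint entropy is H(X,Y) = -Σ_{x,y} p(x,y) log p(x,y).

Summing over all non-zero entries:
H(X,Y) = -[1/6·log_10(1/6) + 1/6·log_10(1/6) + 1/6·log_10(1/6) + 1/6·log_10(1/6) + 1/6·log_10(1/6) + 1/6·log_10(1/6)]
H(X,Y) = 0.7782 dits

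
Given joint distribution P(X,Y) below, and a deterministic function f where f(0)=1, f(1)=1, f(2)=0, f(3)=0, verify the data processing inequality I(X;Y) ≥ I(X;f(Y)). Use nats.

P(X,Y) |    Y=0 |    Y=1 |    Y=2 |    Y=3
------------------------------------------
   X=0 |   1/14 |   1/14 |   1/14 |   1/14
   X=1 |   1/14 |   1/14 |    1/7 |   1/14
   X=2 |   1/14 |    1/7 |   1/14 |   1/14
I(X;Y) = 0.0284, I(X;f(Y)) = 0.0144, inequality holds: 0.0284 ≥ 0.0144

Data Processing Inequality: For any Markov chain X → Y → Z, we have I(X;Y) ≥ I(X;Z).

Here Z = f(Y) is a deterministic function of Y, forming X → Y → Z.

Original I(X;Y) = 0.0284 nats

After applying f:
P(X,Z) where Z=f(Y):
- P(X,Z=0) = P(X,Y=2) + P(X,Y=3)
- P(X,Z=1) = P(X,Y=0) + P(X,Y=1)

I(X;Z) = I(X;f(Y)) = 0.0144 nats

Verification: 0.0284 ≥ 0.0144 ✓

Information cannot be created by processing; the function f can only lose information about X.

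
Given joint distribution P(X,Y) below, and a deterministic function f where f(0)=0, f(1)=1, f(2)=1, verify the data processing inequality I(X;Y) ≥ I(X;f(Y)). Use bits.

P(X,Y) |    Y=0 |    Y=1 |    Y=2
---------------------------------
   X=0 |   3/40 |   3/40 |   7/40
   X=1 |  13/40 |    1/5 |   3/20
I(X;Y) = 0.0752, I(X;f(Y)) = 0.0433, inequality holds: 0.0752 ≥ 0.0433

Data Processing Inequality: For any Markov chain X → Y → Z, we have I(X;Y) ≥ I(X;Z).

Here Z = f(Y) is a deterministic function of Y, forming X → Y → Z.

Original I(X;Y) = 0.0752 bits

After applying f:
P(X,Z) where Z=f(Y):
- P(X,Z=0) = P(X,Y=0)
- P(X,Z=1) = P(X,Y=1) + P(X,Y=2)

I(X;Z) = I(X;f(Y)) = 0.0433 bits

Verification: 0.0752 ≥ 0.0433 ✓

Information cannot be created by processing; the function f can only lose information about X.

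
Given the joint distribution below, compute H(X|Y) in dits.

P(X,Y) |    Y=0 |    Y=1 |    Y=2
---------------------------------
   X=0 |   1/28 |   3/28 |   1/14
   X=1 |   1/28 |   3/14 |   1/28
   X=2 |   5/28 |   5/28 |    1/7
0.4206 dits

Using the chain rule: H(X|Y) = H(X,Y) - H(Y)

First, compute H(X,Y) = 0.8721 dits

Marginal P(Y) = (1/4, 1/2, 1/4)
H(Y) = 0.4515 dits

H(X|Y) = H(X,Y) - H(Y) = 0.8721 - 0.4515 = 0.4206 dits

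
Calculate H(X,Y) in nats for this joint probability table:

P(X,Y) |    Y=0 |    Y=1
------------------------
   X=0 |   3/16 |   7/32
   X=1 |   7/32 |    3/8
1.3466 nats

Joint entropy is H(X,Y) = -Σ_{x,y} p(x,y) log p(x,y).

Summing over all non-zero entries:
H(X,Y) = -[3/16·log_e(3/16) + 7/32·log_e(7/32) + 7/32·log_e(7/32) + 3/8·log_e(3/8)]
H(X,Y) = 1.3466 nats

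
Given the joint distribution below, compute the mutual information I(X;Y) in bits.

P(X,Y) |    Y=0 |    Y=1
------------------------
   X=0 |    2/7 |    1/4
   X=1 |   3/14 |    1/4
0.0037 bits

Mutual information: I(X;Y) = H(X) + H(Y) - H(X,Y)

Marginals:
P(X) = (15/28, 13/28), H(X) = 0.9963 bits
P(Y) = (1/2, 1/2), H(Y) = 1.0000 bits

Joint entropy: H(X,Y) = 1.9926 bits

I(X;Y) = 0.9963 + 1.0000 - 1.9926 = 0.0037 bits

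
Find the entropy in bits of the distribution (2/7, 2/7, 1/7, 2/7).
1.9502 bits

Shannon entropy is H(X) = -Σ p(x) log p(x).

For P = (2/7, 2/7, 1/7, 2/7):
H = -2/7 × log_2(2/7) -2/7 × log_2(2/7) -1/7 × log_2(1/7) -2/7 × log_2(2/7)
H = 1.9502 bits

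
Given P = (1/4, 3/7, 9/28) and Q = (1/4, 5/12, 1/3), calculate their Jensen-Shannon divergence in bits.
0.0001 bits

Jensen-Shannon divergence is:
JSD(P||Q) = 0.5 × D_KL(P||M) + 0.5 × D_KL(Q||M)
where M = 0.5 × (P + Q) is the mixture distribution.

M = 0.5 × (1/4, 3/7, 9/28) + 0.5 × (1/4, 5/12, 1/3) = (1/4, 0.422619, 0.327381)

D_KL(P||M) = 0.0001 bits
D_KL(Q||M) = 0.0001 bits

JSD(P||Q) = 0.5 × 0.0001 + 0.5 × 0.0001 = 0.0001 bits

Unlike KL divergence, JSD is symmetric and bounded: 0 ≤ JSD ≤ log(2).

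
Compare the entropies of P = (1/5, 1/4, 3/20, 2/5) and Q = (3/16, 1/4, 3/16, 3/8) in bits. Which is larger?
Q

Computing entropies in bits:
H(P) = 1.9037
H(Q) = 1.9363

Distribution Q has higher entropy.

Intuition: The distribution closer to uniform (more spread out) has higher entropy.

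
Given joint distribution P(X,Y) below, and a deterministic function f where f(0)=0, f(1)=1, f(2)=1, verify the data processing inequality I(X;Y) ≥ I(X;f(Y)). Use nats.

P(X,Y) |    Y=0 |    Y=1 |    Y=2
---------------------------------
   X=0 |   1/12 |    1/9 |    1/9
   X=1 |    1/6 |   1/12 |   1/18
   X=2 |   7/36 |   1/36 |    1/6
I(X;Y) = 0.0745, I(X;f(Y)) = 0.0278, inequality holds: 0.0745 ≥ 0.0278

Data Processing Inequality: For any Markov chain X → Y → Z, we have I(X;Y) ≥ I(X;Z).

Here Z = f(Y) is a deterministic function of Y, forming X → Y → Z.

Original I(X;Y) = 0.0745 nats

After applying f:
P(X,Z) where Z=f(Y):
- P(X,Z=0) = P(X,Y=0)
- P(X,Z=1) = P(X,Y=1) + P(X,Y=2)

I(X;Z) = I(X;f(Y)) = 0.0278 nats

Verification: 0.0745 ≥ 0.0278 ✓

Information cannot be created by processing; the function f can only lose information about X.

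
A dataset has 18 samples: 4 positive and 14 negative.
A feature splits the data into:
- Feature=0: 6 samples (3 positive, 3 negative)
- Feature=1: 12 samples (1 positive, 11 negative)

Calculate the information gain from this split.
0.1550 bits

Information Gain = H(Y) - H(Y|Feature)

Before split:
P(positive) = 4/18 = 0.2222
H(Y) = 0.7642 bits

After split:
Feature=0: H = 1.0000 bits (weight = 6/18)
Feature=1: H = 0.4138 bits (weight = 12/18)
H(Y|Feature) = (6/18)×1.0000 + (12/18)×0.4138 = 0.6092 bits

Information Gain = 0.7642 - 0.6092 = 0.1550 bits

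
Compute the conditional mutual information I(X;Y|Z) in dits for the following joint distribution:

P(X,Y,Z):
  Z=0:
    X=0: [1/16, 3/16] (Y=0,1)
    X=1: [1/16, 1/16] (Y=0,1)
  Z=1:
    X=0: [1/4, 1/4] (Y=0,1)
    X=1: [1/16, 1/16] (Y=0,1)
0.0050 dits

Conditional mutual information: I(X;Y|Z) = H(X|Z) + H(Y|Z) - H(X,Y|Z)

H(Z) = 0.2873
H(X,Z) = 0.5268 → H(X|Z) = 0.2395
H(Y,Z) = 0.5791 → H(Y|Z) = 0.2918
H(X,Y,Z) = 0.8136 → H(X,Y|Z) = 0.5263

I(X;Y|Z) = 0.2395 + 0.2918 - 0.5263 = 0.0050 dits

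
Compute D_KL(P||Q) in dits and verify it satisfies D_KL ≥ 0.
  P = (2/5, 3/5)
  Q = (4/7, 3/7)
0.0257 dits

KL divergence satisfies the Gibbs inequality: D_KL(P||Q) ≥ 0 for all distributions P, Q.

D_KL(P||Q) = Σ p(x) log(p(x)/q(x))
Term by term:
  x=0: 2/5 × log_10[(2/5)/(4/7)] = -0.0620
  x=1: 3/5 × log_10[(3/5)/(3/7)] = 0.0877
D_KL(P||Q) = 0.0257 dits

D_KL(P||Q) = 0.0257 ≥ 0 ✓

This non-negativity is a fundamental property: relative entropy cannot be negative because it measures how different Q is from P.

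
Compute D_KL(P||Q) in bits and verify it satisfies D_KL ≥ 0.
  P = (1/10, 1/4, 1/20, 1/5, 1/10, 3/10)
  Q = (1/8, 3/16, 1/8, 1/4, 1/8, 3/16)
0.1123 bits

KL divergence satisfies the Gibbs inequality: D_KL(P||Q) ≥ 0 for all distributions P, Q.

D_KL(P||Q) = Σ p(x) log(p(x)/q(x))
Term by term:
  x=0: 1/10 × log_2[(1/10)/(1/8)] = -0.0322
  x=1: 1/4 × log_2[(1/4)/(3/16)] = 0.1038
  x=2: 1/20 × log_2[(1/20)/(1/8)] = -0.0661
  x=3: 1/5 × log_2[(1/5)/(1/4)] = -0.0644
  x=4: 1/10 × log_2[(1/10)/(1/8)] = -0.0322
  x=5: 3/10 × log_2[(3/10)/(3/16)] = 0.2034
D_KL(P||Q) = 0.1123 bits

D_KL(P||Q) = 0.1123 ≥ 0 ✓

This non-negativity is a fundamental property: relative entropy cannot be negative because it measures how different Q is from P.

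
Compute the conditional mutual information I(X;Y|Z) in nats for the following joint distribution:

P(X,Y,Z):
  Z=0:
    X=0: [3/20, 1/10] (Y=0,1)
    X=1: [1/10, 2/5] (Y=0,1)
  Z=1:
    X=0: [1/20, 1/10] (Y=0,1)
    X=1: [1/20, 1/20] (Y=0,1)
0.0624 nats

Conditional mutual information: I(X;Y|Z) = H(X|Z) + H(Y|Z) - H(X,Y|Z)

H(Z) = 0.5623
H(X,Z) = 1.2080 → H(X|Z) = 0.6456
H(Y,Z) = 1.2080 → H(Y|Z) = 0.6456
H(X,Y,Z) = 1.7912 → H(X,Y|Z) = 1.2289

I(X;Y|Z) = 0.6456 + 0.6456 - 1.2289 = 0.0624 nats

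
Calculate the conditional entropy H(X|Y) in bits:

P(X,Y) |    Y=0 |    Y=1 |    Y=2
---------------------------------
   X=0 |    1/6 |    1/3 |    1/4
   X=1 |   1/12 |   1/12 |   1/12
0.8008 bits

Using the chain rule: H(X|Y) = H(X,Y) - H(Y)

First, compute H(X,Y) = 2.3554 bits

Marginal P(Y) = (1/4, 5/12, 1/3)
H(Y) = 1.5546 bits

H(X|Y) = H(X,Y) - H(Y) = 2.3554 - 1.5546 = 0.8008 bits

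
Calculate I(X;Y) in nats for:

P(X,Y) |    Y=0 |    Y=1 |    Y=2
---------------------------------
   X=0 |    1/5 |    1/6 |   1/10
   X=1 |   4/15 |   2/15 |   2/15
0.0068 nats

Mutual information: I(X;Y) = H(X) + H(Y) - H(X,Y)

Marginals:
P(X) = (7/15, 8/15), H(X) = 0.6909 nats
P(Y) = (7/15, 3/10, 7/30), H(Y) = 1.0564 nats

Joint entropy: H(X,Y) = 1.7405 nats

I(X;Y) = 0.6909 + 1.0564 - 1.7405 = 0.0068 nats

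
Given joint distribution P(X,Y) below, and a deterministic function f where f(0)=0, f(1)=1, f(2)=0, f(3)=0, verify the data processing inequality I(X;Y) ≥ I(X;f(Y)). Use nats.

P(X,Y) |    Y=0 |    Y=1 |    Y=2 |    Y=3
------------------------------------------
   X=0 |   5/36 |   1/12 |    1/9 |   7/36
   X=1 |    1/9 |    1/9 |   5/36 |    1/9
I(X;Y) = 0.0150, I(X;f(Y)) = 0.0048, inequality holds: 0.0150 ≥ 0.0048

Data Processing Inequality: For any Markov chain X → Y → Z, we have I(X;Y) ≥ I(X;Z).

Here Z = f(Y) is a deterministic function of Y, forming X → Y → Z.

Original I(X;Y) = 0.0150 nats

After applying f:
P(X,Z) where Z=f(Y):
- P(X,Z=0) = P(X,Y=0) + P(X,Y=2) + P(X,Y=3)
- P(X,Z=1) = P(X,Y=1)

I(X;Z) = I(X;f(Y)) = 0.0048 nats

Verification: 0.0150 ≥ 0.0048 ✓

Information cannot be created by processing; the function f can only lose information about X.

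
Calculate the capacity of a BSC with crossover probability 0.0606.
0.6702 bits

For a binary symmetric channel (BSC) with error probability p:
Capacity C = 1 - H(p) bits per symbol

where H(p) = -p log₂(p) - (1-p) log₂(1-p) is the binary entropy function.

H(0.0606) = 0.3298 bits
C = 1 - 0.3298 = 0.6702 bits per symbol

This means we can reliably transmit up to 0.6702 bits of information per channel use.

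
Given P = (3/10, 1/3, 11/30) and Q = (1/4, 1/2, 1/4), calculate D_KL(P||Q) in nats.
0.0600 nats

KL divergence: D_KL(P||Q) = Σ p(x) log(p(x)/q(x))

Computing term by term:
  x=0: 3/10 × log_e[(3/10)/(1/4)] = 3/10 × 0.1823 = 0.0547
  x=1: 1/3 × log_e[(1/3)/(1/2)] = 1/3 × -0.4055 = -0.1352
  x=2: 11/30 × log_e[(11/30)/(1/4)] = 11/30 × 0.3830 = 0.1404

D_KL(P||Q) = 0.0600 nats

Note: KL divergence is always non-negative and equals 0 iff P = Q.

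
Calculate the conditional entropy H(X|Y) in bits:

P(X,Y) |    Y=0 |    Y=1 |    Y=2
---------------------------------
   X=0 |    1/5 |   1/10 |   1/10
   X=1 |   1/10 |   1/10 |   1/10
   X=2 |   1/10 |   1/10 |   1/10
1.5510 bits

Using the chain rule: H(X|Y) = H(X,Y) - H(Y)

First, compute H(X,Y) = 3.1219 bits

Marginal P(Y) = (2/5, 3/10, 3/10)
H(Y) = 1.5710 bits

H(X|Y) = H(X,Y) - H(Y) = 3.1219 - 1.5710 = 1.5510 bits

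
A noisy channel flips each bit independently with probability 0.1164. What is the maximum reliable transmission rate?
0.4811 bits

For a binary symmetric channel (BSC) with error probability p:
Capacity C = 1 - H(p) bits per symbol

where H(p) = -p log₂(p) - (1-p) log₂(1-p) is the binary entropy function.

H(0.1164) = 0.5189 bits
C = 1 - 0.5189 = 0.4811 bits per symbol

This means we can reliably transmit up to 0.4811 bits of information per channel use.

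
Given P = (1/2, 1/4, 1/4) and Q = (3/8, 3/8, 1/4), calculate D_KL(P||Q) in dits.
0.0184 dits

KL divergence: D_KL(P||Q) = Σ p(x) log(p(x)/q(x))

Computing term by term:
  x=0: 1/2 × log_10[(1/2)/(3/8)] = 1/2 × 0.1249 = 0.0625
  x=1: 1/4 × log_10[(1/4)/(3/8)] = 1/4 × -0.1761 = -0.0440
  x=2: 1/4 × log_10[(1/4)/(1/4)] = 1/4 × 0.0000 = 0.0000

D_KL(P||Q) = 0.0184 dits

Note: KL divergence is always non-negative and equals 0 iff P = Q.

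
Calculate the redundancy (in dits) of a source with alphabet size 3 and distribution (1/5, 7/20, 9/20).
0.0217 dits

Redundancy measures how far a source is from maximum entropy:
R = H_max - H(X)

Maximum entropy for 3 symbols: H_max = log_10(3) = 0.4771 dits
Actual entropy: H(X) = 0.4554 dits
Redundancy: R = 0.4771 - 0.4554 = 0.0217 dits

This redundancy represents potential for compression: the source could be compressed by 0.0217 dits per symbol.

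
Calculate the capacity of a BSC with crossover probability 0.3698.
0.0495 bits

For a binary symmetric channel (BSC) with error probability p:
Capacity C = 1 - H(p) bits per symbol

where H(p) = -p log₂(p) - (1-p) log₂(1-p) is the binary entropy function.

H(0.3698) = 0.9505 bits
C = 1 - 0.9505 = 0.0495 bits per symbol

This means we can reliably transmit up to 0.0495 bits of information per channel use.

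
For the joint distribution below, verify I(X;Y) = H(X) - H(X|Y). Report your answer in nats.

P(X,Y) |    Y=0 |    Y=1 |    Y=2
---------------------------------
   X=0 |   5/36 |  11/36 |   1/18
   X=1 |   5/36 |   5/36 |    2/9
I(X;Y) = 0.0856 nats

Mutual information has multiple equivalent forms:
- I(X;Y) = H(X) - H(X|Y)
- I(X;Y) = H(Y) - H(Y|X)
- I(X;Y) = H(X) + H(Y) - H(X,Y)

Computing all quantities:
H(X) = 0.6931, H(Y) = 1.0720, H(X,Y) = 1.6796
H(X|Y) = 0.6076, H(Y|X) = 0.9865

Verification:
H(X) - H(X|Y) = 0.6931 - 0.6076 = 0.0856
H(Y) - H(Y|X) = 1.0720 - 0.9865 = 0.0856
H(X) + H(Y) - H(X,Y) = 0.6931 + 1.0720 - 1.6796 = 0.0856

All forms give I(X;Y) = 0.0856 nats. ✓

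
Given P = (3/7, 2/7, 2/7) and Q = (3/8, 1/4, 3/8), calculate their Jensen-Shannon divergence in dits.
0.0020 dits

Jensen-Shannon divergence is:
JSD(P||Q) = 0.5 × D_KL(P||M) + 0.5 × D_KL(Q||M)
where M = 0.5 × (P + Q) is the mixture distribution.

M = 0.5 × (3/7, 2/7, 2/7) + 0.5 × (3/8, 1/4, 3/8) = (0.401786, 0.267857, 0.330357)

D_KL(P||M) = 0.0020 dits
D_KL(Q||M) = 0.0019 dits

JSD(P||Q) = 0.5 × 0.0020 + 0.5 × 0.0019 = 0.0020 dits

Unlike KL divergence, JSD is symmetric and bounded: 0 ≤ JSD ≤ log(2).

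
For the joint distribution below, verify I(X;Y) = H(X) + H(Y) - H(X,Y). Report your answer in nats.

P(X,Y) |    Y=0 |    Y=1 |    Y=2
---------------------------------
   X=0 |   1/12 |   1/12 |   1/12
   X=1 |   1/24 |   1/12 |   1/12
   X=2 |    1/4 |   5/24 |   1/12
I(X;Y) = 0.0394 nats

Mutual information has multiple equivalent forms:
- I(X;Y) = H(X) - H(X|Y)
- I(X;Y) = H(Y) - H(Y|X)
- I(X;Y) = H(X) + H(Y) - H(X,Y)

Computing all quantities:
H(X) = 1.0055, H(Y) = 1.0822, H(X,Y) = 2.0482
H(X|Y) = 0.9660, H(Y|X) = 1.0428

Verification:
H(X) - H(X|Y) = 1.0055 - 0.9660 = 0.0394
H(Y) - H(Y|X) = 1.0822 - 1.0428 = 0.0394
H(X) + H(Y) - H(X,Y) = 1.0055 + 1.0822 - 2.0482 = 0.0394

All forms give I(X;Y) = 0.0394 nats. ✓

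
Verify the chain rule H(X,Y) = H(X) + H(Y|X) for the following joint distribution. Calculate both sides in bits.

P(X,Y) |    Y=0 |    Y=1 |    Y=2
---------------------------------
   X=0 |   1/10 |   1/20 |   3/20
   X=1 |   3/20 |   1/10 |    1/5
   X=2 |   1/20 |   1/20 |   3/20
H(X,Y) = 3.0087, H(X) = 1.5395, H(Y|X) = 1.4692 (all in bits)

Chain rule: H(X,Y) = H(X) + H(Y|X)

Left side — joint entropy directly:
H(X,Y) = -Σ p(x,y) log p(x,y) = 3.0087 bits

Right side — compute H(Y|X) from the conditional distributions:
P(X) = (3/10, 9/20, 1/4), so H(X) = 1.5395 bits
H(Y|X) = Σ_x P(X=x) · H(Y|X=x):
  P(Y|X=0) = (1/3, 1/6, 1/2), H(Y|X=0) = 1.4591, weight P(X=0) = 3/10
  P(Y|X=1) = (1/3, 2/9, 4/9), H(Y|X=1) = 1.5305, weight P(X=1) = 9/20
  P(Y|X=2) = (1/5, 1/5, 3/5), H(Y|X=2) = 1.3710, weight P(X=2) = 1/4
H(Y|X) = 1.4692 bits

H(X) + H(Y|X) = 1.5395 + 1.4692 = 3.0087 bits

Both sides equal 3.0087 bits. ✓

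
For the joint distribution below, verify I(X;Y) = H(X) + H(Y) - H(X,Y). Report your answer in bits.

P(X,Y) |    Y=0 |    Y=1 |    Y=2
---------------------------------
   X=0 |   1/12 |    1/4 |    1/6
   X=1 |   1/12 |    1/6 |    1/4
I(X;Y) = 0.0242 bits

Mutual information has multiple equivalent forms:
- I(X;Y) = H(X) - H(X|Y)
- I(X;Y) = H(Y) - H(Y|X)
- I(X;Y) = H(X) + H(Y) - H(X,Y)

Computing all quantities:
H(X) = 1.0000, H(Y) = 1.4834, H(X,Y) = 2.4591
H(X|Y) = 0.9758, H(Y|X) = 1.4591

Verification:
H(X) - H(X|Y) = 1.0000 - 0.9758 = 0.0242
H(Y) - H(Y|X) = 1.4834 - 1.4591 = 0.0242
H(X) + H(Y) - H(X,Y) = 1.0000 + 1.4834 - 2.4591 = 0.0242

All forms give I(X;Y) = 0.0242 bits. ✓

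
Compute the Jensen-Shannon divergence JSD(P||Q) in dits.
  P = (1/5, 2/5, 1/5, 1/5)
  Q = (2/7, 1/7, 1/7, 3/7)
0.0257 dits

Jensen-Shannon divergence is:
JSD(P||Q) = 0.5 × D_KL(P||M) + 0.5 × D_KL(Q||M)
where M = 0.5 × (P + Q) is the mixture distribution.

M = 0.5 × (1/5, 2/5, 1/5, 1/5) + 0.5 × (2/7, 1/7, 1/7, 3/7) = (0.242857, 0.271429, 6/35, 11/35)

D_KL(P||M) = 0.0246 dits
D_KL(Q||M) = 0.0268 dits

JSD(P||Q) = 0.5 × 0.0246 + 0.5 × 0.0268 = 0.0257 dits

Unlike KL divergence, JSD is symmetric and bounded: 0 ≤ JSD ≤ log(2).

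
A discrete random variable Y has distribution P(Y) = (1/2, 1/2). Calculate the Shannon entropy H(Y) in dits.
0.3010 dits

Shannon entropy is H(X) = -Σ p(x) log p(x).

For P = (1/2, 1/2):
H = -1/2 × log_10(1/2) -1/2 × log_10(1/2)
H = 0.3010 dits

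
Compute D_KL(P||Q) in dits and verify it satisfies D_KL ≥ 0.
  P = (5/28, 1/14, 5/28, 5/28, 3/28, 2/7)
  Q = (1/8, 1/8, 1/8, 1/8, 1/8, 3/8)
0.0247 dits

KL divergence satisfies the Gibbs inequality: D_KL(P||Q) ≥ 0 for all distributions P, Q.

D_KL(P||Q) = Σ p(x) log(p(x)/q(x))
Term by term:
  x=0: 5/28 × log_10[(5/28)/(1/8)] = 0.0277
  x=1: 1/14 × log_10[(1/14)/(1/8)] = -0.0174
  x=2: 5/28 × log_10[(5/28)/(1/8)] = 0.0277
  x=3: 5/28 × log_10[(5/28)/(1/8)] = 0.0277
  x=4: 3/28 × log_10[(3/28)/(1/8)] = -0.0072
  x=5: 2/7 × log_10[(2/7)/(3/8)] = -0.0337
D_KL(P||Q) = 0.0247 dits

D_KL(P||Q) = 0.0247 ≥ 0 ✓

This non-negativity is a fundamental property: relative entropy cannot be negative because it measures how different Q is from P.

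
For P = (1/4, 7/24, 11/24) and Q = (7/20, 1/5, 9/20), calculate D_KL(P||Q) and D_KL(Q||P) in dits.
D_KL(P||Q) = 0.0149, D_KL(Q||P) = 0.0148

KL divergence is not symmetric: D_KL(P||Q) ≠ D_KL(Q||P) in general.

D_KL(P||Q) = 0.0149 dits
D_KL(Q||P) = 0.0148 dits

No, they are not equal!

This asymmetry is why KL divergence is not a true distance metric.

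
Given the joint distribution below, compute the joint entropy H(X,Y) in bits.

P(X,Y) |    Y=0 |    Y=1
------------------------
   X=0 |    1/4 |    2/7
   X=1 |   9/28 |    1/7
1.9438 bits

Joint entropy is H(X,Y) = -Σ_{x,y} p(x,y) log p(x,y).

Summing over all non-zero entries:
H(X,Y) = -[1/4·log_2(1/4) + 2/7·log_2(2/7) + 9/28·log_2(9/28) + 1/7·log_2(1/7)]
H(X,Y) = 1.9438 bits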